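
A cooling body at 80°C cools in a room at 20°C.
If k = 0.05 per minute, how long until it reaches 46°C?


From T(t) = T_a + (T₀ - T_a)e^(-kt), set T(t) = 46:
(46 - 20) / (80 - 20) = e^(-0.05t), so t = -ln(0.433)/0.05 ≈ 16.7 minutes.


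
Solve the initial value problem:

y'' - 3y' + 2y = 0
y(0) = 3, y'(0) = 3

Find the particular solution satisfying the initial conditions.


Characteristic roots of r² - 3r + 2 = 0 are 2, 1.
General solution y = c₁ e^(2x) + c₂ e^(x).
Apply y(0) = 3: c₁ + c₂ = 3. Apply y'(0) = 3: 2 c₁ + 1 c₂ = 3.
Solve: c₁ = 0, c₂ = 3.
Particular solution: y = 0e^(2x) + 3e^(x).


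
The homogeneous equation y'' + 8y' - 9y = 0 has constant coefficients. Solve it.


Characteristic equation: r² + 8r - 9 = 0.
Factor: (r + 9)(r - 1) = 0 ⇒ r = -9, 1 (distinct real).
General solution: y = C₁e^(-9x) + C₂e^(x).


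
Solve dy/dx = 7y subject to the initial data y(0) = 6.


General solution of y' = 7y is y = Ce^(7x).
Apply y(0) = 6: C = 6.
Particular solution: y = 6e^(7x).


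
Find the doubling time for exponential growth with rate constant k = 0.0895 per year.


Exponential growth: P(t) = P₀ e^(0.0895t). Set P(t)/P₀ = 2: e^(0.0895t) = 2.
Solve: t = ln(2)/0.0895 ≈ 7.74 years.


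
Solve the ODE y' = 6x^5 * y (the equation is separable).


Separate variables: dy/y = 6x^5 dx.
Integrate: ln|y| = x^6 + C₀.
Exponentiate: y = Ce^(x^6).


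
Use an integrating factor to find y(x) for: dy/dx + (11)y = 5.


P(x) = 11, Q(x) = 5; integrating factor μ = e^(11x).
(μ y)' = 5e^(11x) ⇒ μ y = (5/11)e^(11x) + C.
Divide by μ: y = 5/11 + Ce^(-11x).


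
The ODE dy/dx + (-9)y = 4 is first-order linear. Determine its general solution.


P(x) = -9 ⇒ μ = e^(-9x).
(μ y)' = 4e^(-9x) ⇒ μ y = -(4/9)e^(-9x) + C.
Divide by μ: y = -4/9 + Ce^(9x).


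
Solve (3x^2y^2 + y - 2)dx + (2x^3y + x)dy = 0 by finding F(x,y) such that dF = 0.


Check exactness: ∂M/∂y = 6x^2y + 1 and ∂N/∂x = 6x^2y + 1; equal, so the equation is exact.
Integrate M with respect to x (treating y as constant): ∫M dx = x^3y^2 + xy - 2x + h(y).
Differentiate w.r.t. y and set equal to N: all terms match, so h'(y) = 0 and h is a constant absorbed into C.
General solution: x^3y^2 + xy - 2x = C.


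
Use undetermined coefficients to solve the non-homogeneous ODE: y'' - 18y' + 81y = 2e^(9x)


Characteristic polynomial (r - 9)² = 0; repeated root r = 9.
y_h = (C₁ + C₂x)e^(9x). Forcing matches the repeated root (resonance), so try y_p = Ax² e^(9x).
Substitute and solve for A: 2A = 2, so A = 1.
General solution: y = (C₁ + C₂x + x²)e^(9x).


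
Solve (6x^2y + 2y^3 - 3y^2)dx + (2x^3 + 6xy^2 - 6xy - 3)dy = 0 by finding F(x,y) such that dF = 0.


Check exactness: ∂M/∂y = 6x^2 + 6y^2 - 6y and ∂N/∂x = 6x^2 + 6y^2 - 6y; equal, so the equation is exact.
Integrate M with respect to x (treating y as constant): ∫M dx = 2x^3y + 2xy^3 - 3xy^2 + h(y).
Differentiate w.r.t. y and set equal to N: the x-dependent terms already match, leaving h'(y) = -3. Integrate: h(y) = -3y.
So F(x,y) = 2x^3y + 2xy^3 - 3xy^2 - 3y.
General solution: 2x^3y + 2xy^3 - 3xy^2 - 3y = C.


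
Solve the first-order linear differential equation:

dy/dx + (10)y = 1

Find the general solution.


P(x) = 10, Q(x) = 1; integrating factor μ = e^(10x).
(μ y)' = e^(10x) ⇒ μ y = (1/10)e^(10x) + C.
Divide by μ: y = 1/10 + Ce^(-10x).


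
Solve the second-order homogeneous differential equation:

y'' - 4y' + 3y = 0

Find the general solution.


Characteristic equation: r² - 4r + 3 = 0.
Factor: (r - 3)(r - 1) = 0 ⇒ r = 3, 1 (distinct real).
General solution: y = C₁e^(3x) + C₂e^(x).


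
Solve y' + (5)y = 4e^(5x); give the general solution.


P(x) = 5 ⇒ μ = e^(5x).
(μ y)' = 4e^(10x) ⇒ μ y = (4/10)e^(10x) + C.
Divide by μ: y = (2/5)e^(5x) + Ce^(-5x).


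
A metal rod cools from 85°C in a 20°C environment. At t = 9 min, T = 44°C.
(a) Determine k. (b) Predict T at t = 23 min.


Newton's law: T(t) = T_a + (T₀ - T_a)e^(-kt).
(a) Use T(9) = 44: (44 - 20)/(85 - 20) = e^(-k·9), so k = -ln(0.369)/9 ≈ 0.1107.
(b) Apply k to t = 23: T(23) = 20 + (65)e^(-2.546) ≈ 25.1°C.


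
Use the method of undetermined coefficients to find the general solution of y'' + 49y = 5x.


Homogeneous: r² + 49 = 0 ⇒ r = ±7i, y_h = C₁cos(7x) + C₂sin(7x).
Polynomial forcing; try y_p = Ax + B. Then y_p'' + 49 y_p = 49(Ax + B) = 5x, so B = 0 and A = 5/49.
General solution: y = C₁cos(7x) + C₂sin(7x) + (5/49)x.


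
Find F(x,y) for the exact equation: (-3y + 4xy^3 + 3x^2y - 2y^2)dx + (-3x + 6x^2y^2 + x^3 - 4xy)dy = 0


Check exactness: ∂M/∂y = -3 + 12xy^2 + 3x^2 - 4y and ∂N/∂x = -3 + 12xy^2 + 3x^2 - 4y; equal, so the equation is exact.
Integrate M with respect to x (treating y as constant): ∫M dx = -3xy + 2x^2y^3 + x^3y - 2xy^2 + h(y).
Differentiate w.r.t. y and set equal to N: all terms match, so h'(y) = 0 and h is a constant absorbed into C.
General solution: -3xy + 2x^2y^3 + x^3y - 2xy^2 = C.


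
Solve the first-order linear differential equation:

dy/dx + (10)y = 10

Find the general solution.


P(x) = 10, Q(x) = 10; integrating factor μ = e^(10x).
(μ y)' = 10e^(10x) ⇒ μ y = e^(10x) + C.
Divide by μ: y = 1 + Ce^(-10x).


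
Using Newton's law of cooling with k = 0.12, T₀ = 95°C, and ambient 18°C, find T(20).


Newton's law: dT/dt = -k(T - T_a) has solution T(t) = T_a + (T₀ - T_a)e^(-kt).
Plug in T_a = 18, T₀ = 95, k = 0.12, t = 20: T(20) = 18 + (77)e^(-2.40) ≈ 25.0°C.


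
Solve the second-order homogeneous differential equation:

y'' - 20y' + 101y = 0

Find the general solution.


Characteristic equation: r² - 20r + 101 = 0.
Discriminant is negative; roots r = 10 ± 1i (complex conjugate pair).
General solution uses e^(α x)(C₁ cos(β x) + C₂ sin(β x)): y = e^(10x)(C₁cos(x) + C₂sin(x)).


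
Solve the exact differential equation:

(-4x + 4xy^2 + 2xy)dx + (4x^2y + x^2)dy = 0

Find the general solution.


Check exactness: ∂M/∂y = 8xy + 2x and ∂N/∂x = 8xy + 2x; equal, so the equation is exact.
Integrate M with respect to x (treating y as constant): ∫M dx = -2x^2 + 2x^2y^2 + x^2y + h(y).
Differentiate w.r.t. y and set equal to N: all terms match, so h'(y) = 0 and h is a constant absorbed into C.
General solution: -2x^2 + 2x^2y^2 + x^2y = C.


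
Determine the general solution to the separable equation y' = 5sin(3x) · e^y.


Separate: e^(-y) dy = 5sin(3x) dx.
Integrate: -e^(-y) = -(5/3)cos(3x) + C₀.
Rearrange: e^(-y) = (5/3)cos(3x) + C.


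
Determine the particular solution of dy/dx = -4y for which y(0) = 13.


General solution of y' = -4y is y = Ce^(-4x).
Apply y(0) = 13: C = 13.
Particular solution: y = 13e^(-4x).


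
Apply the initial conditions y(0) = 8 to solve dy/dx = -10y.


General solution of y' = -10y is y = Ce^(-10x).
Apply y(0) = 8: C = 8.
Particular solution: y = 8e^(-10x).


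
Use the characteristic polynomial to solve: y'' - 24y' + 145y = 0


Characteristic equation: r² - 24r + 145 = 0.
Discriminant is negative; roots r = 12 ± 1i (complex conjugate pair).
General solution uses e^(α x)(C₁ cos(β x) + C₂ sin(β x)): y = e^(12x)(C₁cos(x) + C₂sin(x)).


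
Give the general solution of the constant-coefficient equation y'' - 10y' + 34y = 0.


Characteristic equation: r² - 10r + 34 = 0.
Discriminant is negative; roots r = 5 ± 3i (complex conjugate pair).
General solution uses e^(α x)(C₁ cos(β x) + C₂ sin(β x)): y = e^(5x)(C₁cos(3x) + C₂sin(3x)).


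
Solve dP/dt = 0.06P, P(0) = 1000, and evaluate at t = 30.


The ODE dP/dt = 0.06P has solution P(t) = P(0)e^(0.06t).
Substitute P(0) = 1000 and t = 30: P(30) = 1000 e^(1.80) ≈ 6050.


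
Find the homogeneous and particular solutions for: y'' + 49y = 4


Homogeneous part: r² + 49 = 0 ⇒ r = ±7i, so y_h = C₁cos(7x) + C₂sin(7x).
Try constant y_p = A; plug in: 49A = 4 ⇒ A = 4/49.
General solution: y = C₁cos(7x) + C₂sin(7x) + 4/49.


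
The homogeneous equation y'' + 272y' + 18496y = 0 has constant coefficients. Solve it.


Characteristic equation: r² + 272r + 18496 = 0, i.e. (r + 136)² = 0.
Repeated root r = -136; include an x factor for the second linearly independent solution.
General solution: y = (C₁ + C₂x)e^(-136x).


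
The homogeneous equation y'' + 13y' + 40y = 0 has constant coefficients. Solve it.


Characteristic equation: r² + 13r + 40 = 0.
Factor: (r + 5)(r + 8) = 0 ⇒ r = -5, -8 (distinct real).
General solution: y = C₁e^(-5x) + C₂e^(-8x).


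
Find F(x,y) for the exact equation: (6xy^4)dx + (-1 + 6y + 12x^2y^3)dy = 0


Check exactness: ∂M/∂y = 24xy^3 and ∂N/∂x = 24xy^3; equal, so the equation is exact.
Integrate M with respect to x (treating y as constant): ∫M dx = 3x^2y^4 + h(y).
Differentiate w.r.t. y and set equal to N: the x-dependent terms already match, leaving h'(y) = -1 + 6y. Integrate: h(y) = -y + 3y^2.
So F(x,y) = -y + 3y^2 + 3x^2y^4.
General solution: -y + 3y^2 + 3x^2y^4 = C.


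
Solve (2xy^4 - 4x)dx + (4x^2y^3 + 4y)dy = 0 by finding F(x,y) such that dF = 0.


Check exactness: ∂M/∂y = 8xy^3 and ∂N/∂x = 8xy^3; equal, so the equation is exact.
Integrate M with respect to x (treating y as constant): ∫M dx = x^2y^4 - 2x^2 + h(y).
Differentiate w.r.t. y and set equal to N: the x-dependent terms already match, leaving h'(y) = 4y. Integrate: h(y) = 2y^2.
So F(x,y) = x^2y^4 - 2x^2 + 2y^2.
General solution: x^2y^4 - 2x^2 + 2y^2 = C.


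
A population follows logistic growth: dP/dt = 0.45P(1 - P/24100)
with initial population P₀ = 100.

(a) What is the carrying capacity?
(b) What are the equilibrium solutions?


Logistic ODE dP/dt = 0.45P(1 - P/24100) has equilibria where dP/dt = 0, i.e. P = 0 or P = 24100.
The coefficient (1 - P/K) = 0 when P = K, identifying K = 24100 as the carrying capacity.
(a) K = 24100; (b) equilibria P = 0 and P = 24100.


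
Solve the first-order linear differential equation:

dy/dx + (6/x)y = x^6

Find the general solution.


P(x) = 6/x ⇒ μ = x^6.
(x^6 y)' = x^6·x^6 = x^12.
Integrate: x^6 y = x^13/(13) + C.
Solve for y: y = (1/13)x^7 + C/x^6.


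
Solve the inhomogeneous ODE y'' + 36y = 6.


Homogeneous part: r² + 36 = 0 ⇒ r = ±6i, so y_h = C₁cos(6x) + C₂sin(6x).
Try constant y_p = A; plug in: 36A = 6 ⇒ A = 1/6.
General solution: y = C₁cos(6x) + C₂sin(6x) + 1/6.


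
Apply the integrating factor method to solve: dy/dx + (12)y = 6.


P(x) = 12, Q(x) = 6; integrating factor μ = e^(12x).
(μ y)' = 6e^(12x) ⇒ μ y = (1/2)e^(12x) + C.
Divide by μ: y = 1/2 + Ce^(-12x).


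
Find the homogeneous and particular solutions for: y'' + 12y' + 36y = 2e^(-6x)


Characteristic polynomial (r + 6)² = 0; repeated root r = -6.
y_h = (C₁ + C₂x)e^(-6x). Forcing matches the repeated root (resonance), so try y_p = Ax² e^(-6x).
Substitute and solve for A: 2A = 2, so A = 1.
General solution: y = (C₁ + C₂x + x²)e^(-6x).


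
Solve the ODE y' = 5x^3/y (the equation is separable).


Separate variables: y dy = 5x^3 dx.
Integrate both sides: y²/2 = (5/4)x^4 + C₀.
Multiply by 2: y² = (5/2)x^4 + C.


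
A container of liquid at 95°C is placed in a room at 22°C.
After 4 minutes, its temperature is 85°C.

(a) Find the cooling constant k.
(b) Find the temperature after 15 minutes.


Newton's law: T(t) = T_a + (T₀ - T_a)e^(-kt).
(a) Use T(4) = 85: (85 - 22)/(95 - 22) = e^(-k·4), so k = -ln(0.863)/4 ≈ 0.0368.
(b) Apply k to t = 15: T(15) = 22 + (73)e^(-0.552) ≈ 64.0°C.


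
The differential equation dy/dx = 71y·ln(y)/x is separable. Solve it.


Separate: dy/[y ln(y)] = 71 dx/x.
Substitute u = ln(y): du/u = 71 dx/x.
Integrate: ln|ln(y)| = 71ln|x| + C₀, hence ln(y) = C·x^71.


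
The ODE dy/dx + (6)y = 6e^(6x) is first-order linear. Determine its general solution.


P(x) = 6 ⇒ μ = e^(6x).
(μ y)' = 6e^(12x) ⇒ μ y = (6/12)e^(12x) + C.
Divide by μ: y = (1/2)e^(6x) + Ce^(-6x).


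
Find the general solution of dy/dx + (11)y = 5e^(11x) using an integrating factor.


P(x) = 11 ⇒ μ = e^(11x).
(μ y)' = 5e^(22x) ⇒ μ y = (5/22)e^(22x) + C.
Divide by μ: y = (5/22)e^(11x) + Ce^(-11x).


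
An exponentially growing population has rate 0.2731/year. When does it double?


Exponential growth: P(t) = P₀ e^(0.2731t). Set P(t)/P₀ = 2: e^(0.2731t) = 2.
Solve: t = ln(2)/0.2731 ≈ 2.54 years.


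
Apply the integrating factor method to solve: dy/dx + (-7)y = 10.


P(x) = -7 ⇒ μ = e^(-7x).
(μ y)' = 10e^(-7x) ⇒ μ y = -(10/7)e^(-7x) + C.
Divide by μ: y = -10/7 + Ce^(7x).


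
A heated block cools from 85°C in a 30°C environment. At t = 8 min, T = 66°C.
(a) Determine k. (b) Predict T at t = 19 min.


Newton's law: T(t) = T_a + (T₀ - T_a)e^(-kt).
(a) Use T(8) = 66: (66 - 30)/(85 - 30) = e^(-k·8), so k = -ln(0.655)/8 ≈ 0.0530.
(b) Apply k to t = 19: T(19) = 30 + (55)e^(-1.007) ≈ 50.1°C.


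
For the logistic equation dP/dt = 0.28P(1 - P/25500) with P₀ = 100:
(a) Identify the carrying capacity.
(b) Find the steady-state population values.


Logistic ODE dP/dt = 0.28P(1 - P/25500) has equilibria where dP/dt = 0, i.e. P = 0 or P = 25500.
The coefficient (1 - P/K) = 0 when P = K, identifying K = 25500 as the carrying capacity.
(a) K = 25500; (b) equilibria P = 0 and P = 25500.


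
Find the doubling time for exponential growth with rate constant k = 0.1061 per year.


Exponential growth: P(t) = P₀ e^(0.1061t). Set P(t)/P₀ = 2: e^(0.1061t) = 2.
Solve: t = ln(2)/0.1061 ≈ 6.53 years.


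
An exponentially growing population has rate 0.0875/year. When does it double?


Exponential growth: P(t) = P₀ e^(0.0875t). Set P(t)/P₀ = 2: e^(0.0875t) = 2.
Solve: t = ln(2)/0.0875 ≈ 7.92 years.


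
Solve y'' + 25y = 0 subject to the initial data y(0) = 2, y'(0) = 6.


Characteristic roots of r² + 25 = 0 are ±5i, so y = C₁cos(5x) + C₂sin(5x).
Apply y(0) = 2: C₁ = 2. Differentiate and apply y'(0) = 6: 5·C₂ = 6, so C₂ = 6/5.
Particular solution: y = 2cos(5x) + (6/5)sin(5x).


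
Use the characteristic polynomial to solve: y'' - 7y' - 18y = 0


Characteristic equation: r² - 7r - 18 = 0.
Factor: (r - 9)(r + 2) = 0 ⇒ r = 9, -2 (distinct real).
General solution: y = C₁e^(9x) + C₂e^(-2x).


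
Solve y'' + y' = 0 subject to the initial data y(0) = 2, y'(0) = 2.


Characteristic roots of r² + r = 0 are 0, -1.
General solution y = c₁ + c₂ e^(-x).
Apply y(0) = 2: c₁ + c₂ = 2. Apply y'(0) = 2: 0 c₁ - 1 c₂ = 2.
Solve: c₁ = 4, c₂ = -2.
Particular solution: y = 4 - 2e^(-x).


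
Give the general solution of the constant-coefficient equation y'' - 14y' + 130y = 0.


Characteristic equation: r² - 14r + 130 = 0.
Discriminant is negative; roots r = 7 ± 9i (complex conjugate pair).
General solution uses e^(α x)(C₁ cos(β x) + C₂ sin(β x)): y = e^(7x)(C₁cos(9x) + C₂sin(9x)).


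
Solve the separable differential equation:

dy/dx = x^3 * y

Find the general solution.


Separate variables: dy/y = x^3 dx.
Integrate: ln|y| = (1/4)x^4 + C₀.
Exponentiate: y = Ce^((1/4)x^4).


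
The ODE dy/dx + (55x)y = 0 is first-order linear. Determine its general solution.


P(x) = 55x ⇒ μ = e^((55/2)x²).
Q(x) = 0 so μ y is constant: y = Ce^(-(55/2)x²).


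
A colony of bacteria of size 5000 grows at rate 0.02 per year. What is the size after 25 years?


The ODE dP/dt = 0.02P has solution P(t) = P(0)e^(0.02t).
Substitute P(0) = 5000 and t = 25: P(25) = 5000 e^(0.50) ≈ 8244.


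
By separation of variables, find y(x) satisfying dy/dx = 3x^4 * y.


Separate variables: dy/y = 3x^4 dx.
Integrate: ln|y| = (3/5)x^5 + C₀.
Exponentiate: y = Ce^((3/5)x^5).


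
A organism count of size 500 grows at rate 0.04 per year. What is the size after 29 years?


The ODE dP/dt = 0.04P has solution P(t) = P(0)e^(0.04t).
Substitute P(0) = 500 and t = 29: P(29) = 500 e^(1.16) ≈ 1595.


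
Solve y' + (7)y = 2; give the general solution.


P(x) = 7, Q(x) = 2; integrating factor μ = e^(7x).
(μ y)' = 2e^(7x) ⇒ μ y = (2/7)e^(7x) + C.
Divide by μ: y = 2/7 + Ce^(-7x).


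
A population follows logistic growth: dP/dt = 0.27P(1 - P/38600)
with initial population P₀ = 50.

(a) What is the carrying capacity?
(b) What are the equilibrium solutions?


Logistic ODE dP/dt = 0.27P(1 - P/38600) has equilibria where dP/dt = 0, i.e. P = 0 or P = 38600.
The coefficient (1 - P/K) = 0 when P = K, identifying K = 38600 as the carrying capacity.
(a) K = 38600; (b) equilibria P = 0 and P = 38600.


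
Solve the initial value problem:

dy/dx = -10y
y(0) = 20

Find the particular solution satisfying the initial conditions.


General solution of y' = -10y is y = Ce^(-10x).
Apply y(0) = 20: C = 20.
Particular solution: y = 20e^(-10x).


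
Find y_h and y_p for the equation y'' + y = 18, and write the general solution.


Homogeneous part: r² + 1 = 0 ⇒ r = ±1i, so y_h = C₁cos(x) + C₂sin(x).
Try constant y_p = A; plug in: 1A = 18 ⇒ A = 18.
General solution: y = C₁cos(x) + C₂sin(x) + 18.


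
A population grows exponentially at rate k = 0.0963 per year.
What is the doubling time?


Exponential growth: P(t) = P₀ e^(0.0963t). Set P(t)/P₀ = 2: e^(0.0963t) = 2.
Solve: t = ln(2)/0.0963 ≈ 7.20 years.


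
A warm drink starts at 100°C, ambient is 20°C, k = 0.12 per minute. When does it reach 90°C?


From T(t) = T_a + (T₀ - T_a)e^(-kt), set T(t) = 90:
(90 - 20) / (100 - 20) = e^(-0.12t), so t = -ln(0.875)/0.12 ≈ 1.1 minutes.


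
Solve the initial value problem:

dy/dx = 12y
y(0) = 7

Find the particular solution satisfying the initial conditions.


General solution of y' = 12y is y = Ce^(12x).
Apply y(0) = 7: C = 7.
Particular solution: y = 7e^(12x).


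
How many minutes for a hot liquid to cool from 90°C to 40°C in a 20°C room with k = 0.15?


From T(t) = T_a + (T₀ - T_a)e^(-kt), set T(t) = 40:
(40 - 20) / (90 - 20) = e^(-0.15t), so t = -ln(0.286)/0.15 ≈ 8.4 minutes.


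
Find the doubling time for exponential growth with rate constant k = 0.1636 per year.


Exponential growth: P(t) = P₀ e^(0.1636t). Set P(t)/P₀ = 2: e^(0.1636t) = 2.
Solve: t = ln(2)/0.1636 ≈ 4.24 years.


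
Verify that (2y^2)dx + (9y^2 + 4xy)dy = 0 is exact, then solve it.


Check exactness: ∂M/∂y = 4y and ∂N/∂x = 4y; equal, so the equation is exact.
Integrate M with respect to x (treating y as constant): ∫M dx = 2xy^2 + h(y).
Differentiate w.r.t. y and set equal to N: the x-dependent terms already match, leaving h'(y) = 9y^2. Integrate: h(y) = 3y^3.
So F(x,y) = 3y^3 + 2xy^2.
General solution: 3y^3 + 2xy^2 = C.


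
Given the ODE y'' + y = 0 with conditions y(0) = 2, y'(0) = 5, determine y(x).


Characteristic roots of r² + 1 = 0 are ±1i, so y = C₁cos(x) + C₂sin(x).
Apply y(0) = 2: C₁ = 2. Differentiate and apply y'(0) = 5: 1·C₂ = 5, so C₂ = 5.
Particular solution: y = 2cos(x) + 5sin(x).


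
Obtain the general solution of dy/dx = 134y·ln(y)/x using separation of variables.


Separate: dy/[y ln(y)] = 134 dx/x.
Substitute u = ln(y): du/u = 134 dx/x.
Integrate: ln|ln(y)| = 134ln|x| + C₀, hence ln(y) = C·x^134.


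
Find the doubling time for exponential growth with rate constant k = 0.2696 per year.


Exponential growth: P(t) = P₀ e^(0.2696t). Set P(t)/P₀ = 2: e^(0.2696t) = 2.
Solve: t = ln(2)/0.2696 ≈ 2.57 years.


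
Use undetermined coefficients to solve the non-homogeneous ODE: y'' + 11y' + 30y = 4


Characteristic roots of r² + 11r + 30 = 0 are -6, -5.
y_h = C₁e^(-6x) + C₂e^(-5x).
Constant forcing; try y_p = A. Then 30A = 4 ⇒ A = 2/15.
General solution: y = C₁e^(-6x) + C₂e^(-5x) + 2/15.


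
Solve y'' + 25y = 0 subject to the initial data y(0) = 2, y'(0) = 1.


Characteristic roots of r² + 25 = 0 are ±5i, so y = C₁cos(5x) + C₂sin(5x).
Apply y(0) = 2: C₁ = 2. Differentiate and apply y'(0) = 1: 5·C₂ = 1, so C₂ = 1/5.
Particular solution: y = 2cos(5x) + (1/5)sin(5x).


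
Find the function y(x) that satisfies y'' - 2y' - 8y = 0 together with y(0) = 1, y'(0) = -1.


Characteristic roots of r² - 2r - 8 = 0 are 4, -2.
General solution y = c₁ e^(4x) + c₂ e^(-2x).
Apply y(0) = 1: c₁ + c₂ = 1. Apply y'(0) = -1: 4 c₁ - 2 c₂ = -1.
Solve: c₁ = 1/6, c₂ = 5/6.
Particular solution: y = (1/6)e^(4x) + (5/6)e^(-2x).


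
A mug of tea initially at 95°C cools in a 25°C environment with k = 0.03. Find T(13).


Newton's law: dT/dt = -k(T - T_a) has solution T(t) = T_a + (T₀ - T_a)e^(-kt).
Plug in T_a = 25, T₀ = 95, k = 0.03, t = 13: T(13) = 25 + (70)e^(-0.39) ≈ 72.4°C.


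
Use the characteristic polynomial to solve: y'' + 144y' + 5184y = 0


Characteristic equation: r² + 144r + 5184 = 0, i.e. (r + 72)² = 0.
Repeated root r = -72; include an x factor for the second linearly independent solution.
General solution: y = (C₁ + C₂x)e^(-72x).


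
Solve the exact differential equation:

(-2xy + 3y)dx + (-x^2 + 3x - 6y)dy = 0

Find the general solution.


Check exactness: ∂M/∂y = -2x + 3 and ∂N/∂x = -2x + 3; equal, so the equation is exact.
Integrate M with respect to x (treating y as constant): ∫M dx = -x^2y + 3xy + h(y).
Differentiate w.r.t. y and set equal to N: the x-dependent terms already match, leaving h'(y) = -6y. Integrate: h(y) = -3y^2.
So F(x,y) = -x^2y + 3xy - 3y^2.
General solution: -x^2y + 3xy - 3y^2 = C.


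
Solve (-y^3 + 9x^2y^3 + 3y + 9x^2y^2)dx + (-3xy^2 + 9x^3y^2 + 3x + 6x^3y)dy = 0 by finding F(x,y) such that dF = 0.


Check exactness: ∂M/∂y = -3y^2 + 27x^2y^2 + 3 + 18x^2y and ∂N/∂x = -3y^2 + 27x^2y^2 + 3 + 18x^2y; equal, so the equation is exact.
Integrate M with respect to x (treating y as constant): ∫M dx = -xy^3 + 3x^3y^3 + 3xy + 3x^3y^2 + h(y).
Differentiate w.r.t. y and set equal to N: all terms match, so h'(y) = 0 and h is a constant absorbed into C.
General solution: -xy^3 + 3x^3y^3 + 3xy + 3x^3y^2 = C.


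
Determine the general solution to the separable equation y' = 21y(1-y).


Separate: dy/[y(1-y)] = 21 dx.
Partial fractions: 1/[y(1-y)] = 1/y + 1/(1-y).
Integrate: ln|y/(1-y)| = 21x + C₀.
Solve for y: y = 1/(1 + Ce^(-21x)).


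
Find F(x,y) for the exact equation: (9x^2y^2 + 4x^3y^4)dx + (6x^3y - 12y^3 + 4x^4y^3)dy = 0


Check exactness: ∂M/∂y = 18x^2y + 16x^3y^3 and ∂N/∂x = 18x^2y + 16x^3y^3; equal, so the equation is exact.
Integrate M with respect to x (treating y as constant): ∫M dx = 3x^3y^2 + x^4y^4 + h(y).
Differentiate w.r.t. y and set equal to N: the x-dependent terms already match, leaving h'(y) = -12y^3. Integrate: h(y) = -3y^4.
So F(x,y) = 3x^3y^2 - 3y^4 + x^4y^4.
General solution: 3x^3y^2 - 3y^4 + x^4y^4 = C.


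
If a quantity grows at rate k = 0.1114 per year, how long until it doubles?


Exponential growth: P(t) = P₀ e^(0.1114t). Set P(t)/P₀ = 2: e^(0.1114t) = 2.
Solve: t = ln(2)/0.1114 ≈ 6.22 years.


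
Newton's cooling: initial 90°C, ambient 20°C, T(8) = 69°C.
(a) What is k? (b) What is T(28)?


Newton's law: T(t) = T_a + (T₀ - T_a)e^(-kt).
(a) Use T(8) = 69: (69 - 20)/(90 - 20) = e^(-k·8), so k = -ln(0.700)/8 ≈ 0.0446.
(b) Apply k to t = 28: T(28) = 20 + (70)e^(-1.248) ≈ 40.1°C.


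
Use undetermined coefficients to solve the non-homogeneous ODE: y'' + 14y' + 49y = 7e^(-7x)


Characteristic polynomial (r + 7)² = 0; repeated root r = -7.
y_h = (C₁ + C₂x)e^(-7x). Forcing matches the repeated root (resonance), so try y_p = Ax² e^(-7x).
Substitute and solve for A: 2A = 7, so A = 7/2.
General solution: y = (C₁ + C₂x + (7/2)x²)e^(-7x).


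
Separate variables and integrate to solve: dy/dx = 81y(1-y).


Separate: dy/[y(1-y)] = 81 dx.
Partial fractions: 1/[y(1-y)] = 1/y + 1/(1-y).
Integrate: ln|y/(1-y)| = 81x + C₀.
Solve for y: y = 1/(1 + Ce^(-81x)).


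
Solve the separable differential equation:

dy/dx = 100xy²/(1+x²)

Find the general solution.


Separate: dy/y² = 100x/(1+x²) dx.
Integrate LHS: ∫ dy/y² = -1/y.
Integrate RHS via u = 1+x²: 50ln(1+x²) + C.
Result: -1/y = 50ln(1+x²) + C.


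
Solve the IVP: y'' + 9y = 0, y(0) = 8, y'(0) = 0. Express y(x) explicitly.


Characteristic roots of r² + 9 = 0 are ±3i, so y = C₁cos(3x) + C₂sin(3x).
Apply y(0) = 8: C₁ = 8. Differentiate and apply y'(0) = 0: 3·C₂ = 0, so C₂ = 0.
Particular solution: y = 8cos(3x).


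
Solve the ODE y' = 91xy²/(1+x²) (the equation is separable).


Separate: dy/y² = 91x/(1+x²) dx.
Integrate LHS: ∫ dy/y² = -1/y.
Integrate RHS via u = 1+x²: (91/2)ln(1+x²) + C.
Result: -1/y = (91/2)ln(1+x²) + C.


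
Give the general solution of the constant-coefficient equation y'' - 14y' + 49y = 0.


Characteristic equation: r² - 14r + 49 = 0, i.e. (r - 7)² = 0.
Repeated root r = 7; include an x factor for the second linearly independent solution.
General solution: y = (C₁ + C₂x)e^(7x).


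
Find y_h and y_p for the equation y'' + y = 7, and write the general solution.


Homogeneous part: r² + 1 = 0 ⇒ r = ±1i, so y_h = C₁cos(x) + C₂sin(x).
Try constant y_p = A; plug in: 1A = 7 ⇒ A = 7.
General solution: y = C₁cos(x) + C₂sin(x) + 7.


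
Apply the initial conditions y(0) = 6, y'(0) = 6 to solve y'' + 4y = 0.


Characteristic roots of r² + 4 = 0 are ±2i, so y = C₁cos(2x) + C₂sin(2x).
Apply y(0) = 6: C₁ = 6. Differentiate and apply y'(0) = 6: 2·C₂ = 6, so C₂ = 3.
Particular solution: y = 6cos(2x) + 3sin(2x).


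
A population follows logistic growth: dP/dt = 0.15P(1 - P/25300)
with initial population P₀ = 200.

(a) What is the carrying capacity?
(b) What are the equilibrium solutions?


Logistic ODE dP/dt = 0.15P(1 - P/25300) has equilibria where dP/dt = 0, i.e. P = 0 or P = 25300.
The coefficient (1 - P/K) = 0 when P = K, identifying K = 25300 as the carrying capacity.
(a) K = 25300; (b) equilibria P = 0 and P = 25300.


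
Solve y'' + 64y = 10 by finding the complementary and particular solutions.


Homogeneous part: r² + 64 = 0 ⇒ r = ±8i, so y_h = C₁cos(8x) + C₂sin(8x).
Try constant y_p = A; plug in: 64A = 10 ⇒ A = 5/32.
General solution: y = C₁cos(8x) + C₂sin(8x) + 5/32.


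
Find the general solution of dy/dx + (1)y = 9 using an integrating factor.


P(x) = 1, Q(x) = 9; integrating factor μ = e^(x).
(μ y)' = 9e^(x) ⇒ μ y = 9e^(x) + C.
Divide by μ: y = 9 + Ce^(-x).


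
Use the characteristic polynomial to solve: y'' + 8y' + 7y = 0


Characteristic equation: r² + 8r + 7 = 0.
Factor: (r + 7)(r + 1) = 0 ⇒ r = -7, -1 (distinct real).
General solution: y = C₁e^(-7x) + C₂e^(-x).


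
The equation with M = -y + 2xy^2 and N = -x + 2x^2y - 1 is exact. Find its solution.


Check exactness: ∂M/∂y = -1 + 4xy and ∂N/∂x = -1 + 4xy; equal, so the equation is exact.
Integrate M with respect to x (treating y as constant): ∫M dx = -xy + x^2y^2 + h(y).
Differentiate w.r.t. y and set equal to N: the x-dependent terms already match, leaving h'(y) = -1. Integrate: h(y) = -y.
So F(x,y) = -xy + x^2y^2 - y.
General solution: -xy + x^2y^2 - y = C.


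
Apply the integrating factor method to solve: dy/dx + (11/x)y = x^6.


P(x) = 11/x ⇒ μ = x^11.
(x^11 y)' = x^17 ⇒ x^11 y = x^18/(18) + C.
Solve for y: y = (1/18)x^7 + C/x^11.


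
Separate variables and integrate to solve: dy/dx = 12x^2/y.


Separate variables: y dy = 12x^2 dx.
Integrate both sides: y²/2 = 4x^3 + C₀.
Multiply by 2: y² = 8x^3 + C.


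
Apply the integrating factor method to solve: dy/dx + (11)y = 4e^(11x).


P(x) = 11 ⇒ μ = e^(11x).
(μ y)' = 4e^(22x) ⇒ μ y = (4/22)e^(22x) + C.
Divide by μ: y = (2/11)e^(11x) + Ce^(-11x).


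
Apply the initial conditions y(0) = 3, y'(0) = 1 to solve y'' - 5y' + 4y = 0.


Characteristic roots of r² - 5r + 4 = 0 are 4, 1.
General solution y = c₁ e^(4x) + c₂ e^(x).
Apply y(0) = 3: c₁ + c₂ = 3. Apply y'(0) = 1: 4 c₁ + 1 c₂ = 1.
Solve: c₁ = -2/3, c₂ = 11/3.
Particular solution: y = -(2/3)e^(4x) + (11/3)e^(x).


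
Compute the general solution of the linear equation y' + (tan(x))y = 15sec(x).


P(x) = tan(x) ⇒ μ = e^(∫tan(x)dx) = sec(x).
(sec(x) y)' = 15sec²(x) ⇒ sec(x) y = 15tan(x) + C.
Multiply by cos(x): y = 15sin(x) + C·cos(x).


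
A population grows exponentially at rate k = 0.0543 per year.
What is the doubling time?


Exponential growth: P(t) = P₀ e^(0.0543t). Set P(t)/P₀ = 2: e^(0.0543t) = 2.
Solve: t = ln(2)/0.0543 ≈ 12.77 years.


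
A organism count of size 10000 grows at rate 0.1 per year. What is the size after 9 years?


The ODE dP/dt = 0.1P has solution P(t) = P(0)e^(0.1t).
Substitute P(0) = 10000 and t = 9: P(9) = 10000 e^(0.90) ≈ 24596.


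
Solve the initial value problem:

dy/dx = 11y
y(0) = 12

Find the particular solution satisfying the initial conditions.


General solution of y' = 11y is y = Ce^(11x).
Apply y(0) = 12: C = 12.
Particular solution: y = 12e^(11x).


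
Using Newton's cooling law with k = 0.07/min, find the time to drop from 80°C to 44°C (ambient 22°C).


From T(t) = T_a + (T₀ - T_a)e^(-kt), set T(t) = 44:
(44 - 22) / (80 - 22) = e^(-0.07t), so t = -ln(0.379)/0.07 ≈ 13.8 minutes.


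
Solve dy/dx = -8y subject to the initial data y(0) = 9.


General solution of y' = -8y is y = Ce^(-8x).
Apply y(0) = 9: C = 9.
Particular solution: y = 9e^(-8x).


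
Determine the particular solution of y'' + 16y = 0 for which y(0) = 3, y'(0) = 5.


Characteristic roots of r² + 16 = 0 are ±4i, so y = C₁cos(4x) + C₂sin(4x).
Apply y(0) = 3: C₁ = 3. Differentiate and apply y'(0) = 5: 4·C₂ = 5, so C₂ = 5/4.
Particular solution: y = 3cos(4x) + (5/4)sin(4x).


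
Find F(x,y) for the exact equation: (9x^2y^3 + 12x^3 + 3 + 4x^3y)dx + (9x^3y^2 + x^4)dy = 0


Check exactness: ∂M/∂y = 27x^2y^2 + 4x^3 and ∂N/∂x = 27x^2y^2 + 4x^3; equal, so the equation is exact.
Integrate M with respect to x (treating y as constant): ∫M dx = 3x^3y^3 + 3x^4 + 3x + x^4y + h(y).
Differentiate w.r.t. y and set equal to N: all terms match, so h'(y) = 0 and h is a constant absorbed into C.
General solution: 3x^3y^3 + 3x^4 + 3x + x^4y = C.


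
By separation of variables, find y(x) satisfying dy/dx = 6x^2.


Integrate both sides with respect to x: y = ∫ 6x^2 dx = 2x^3 + C.


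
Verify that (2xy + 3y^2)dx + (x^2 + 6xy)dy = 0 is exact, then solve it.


Check exactness: ∂M/∂y = 2x + 6y and ∂N/∂x = 2x + 6y; equal, so the equation is exact.
Integrate M with respect to x (treating y as constant): ∫M dx = x^2y + 3xy^2 + h(y).
Differentiate w.r.t. y and set equal to N: all terms match, so h'(y) = 0 and h is a constant absorbed into C.
General solution: x^2y + 3xy^2 = C.


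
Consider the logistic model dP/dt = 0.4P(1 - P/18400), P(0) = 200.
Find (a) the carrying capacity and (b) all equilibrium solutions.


Logistic ODE dP/dt = 0.4P(1 - P/18400) has equilibria where dP/dt = 0, i.e. P = 0 or P = 18400.
The coefficient (1 - P/K) = 0 when P = K, identifying K = 18400 as the carrying capacity.
(a) K = 18400; (b) equilibria P = 0 and P = 18400.


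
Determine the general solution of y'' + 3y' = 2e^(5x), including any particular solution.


Characteristic roots of r² + 3r = 0 are 0, -3.
y_h = C₁ + C₂e^(-3x).
Forcing exponent 5 is not a characteristic root; try y_p = Ae^(5x).
Substitute: A·(25 + (3)·5 + (0)) = A·40 = 2, so A = 1/20.
General solution: y = C₁ + C₂e^(-3x) + (1/20)e^(5x).


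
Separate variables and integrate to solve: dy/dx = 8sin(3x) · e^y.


Separate: e^(-y) dy = 8sin(3x) dx.
Integrate: -e^(-y) = -(8/3)cos(3x) + C₀.
Rearrange: e^(-y) = (8/3)cos(3x) + C.


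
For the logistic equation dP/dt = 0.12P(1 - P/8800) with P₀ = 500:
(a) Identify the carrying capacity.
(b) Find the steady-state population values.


Logistic ODE dP/dt = 0.12P(1 - P/8800) has equilibria where dP/dt = 0, i.e. P = 0 or P = 8800.
The coefficient (1 - P/K) = 0 when P = K, identifying K = 8800 as the carrying capacity.
(a) K = 8800; (b) equilibria P = 0 and P = 8800.


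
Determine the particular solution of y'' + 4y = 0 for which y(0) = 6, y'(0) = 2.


Characteristic roots of r² + 4 = 0 are ±2i, so y = C₁cos(2x) + C₂sin(2x).
Apply y(0) = 6: C₁ = 6. Differentiate and apply y'(0) = 2: 2·C₂ = 2, so C₂ = 1.
Particular solution: y = 6cos(2x) + sin(2x).


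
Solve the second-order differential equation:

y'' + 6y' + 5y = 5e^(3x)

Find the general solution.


Characteristic roots of r² + 6r + 5 = 0 are -1, -5.
y_h = C₁e^(-x) + C₂e^(-5x).
Forcing exponent 3 is not a characteristic root; try y_p = Ae^(3x).
Substitute: A·(9 + (6)·3 + (5)) = A·32 = 5, so A = 5/32.
General solution: y = C₁e^(-x) + C₂e^(-5x) + (5/32)e^(3x).


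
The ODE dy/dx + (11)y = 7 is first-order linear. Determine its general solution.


P(x) = 11, Q(x) = 7; integrating factor μ = e^(11x).
(μ y)' = 7e^(11x) ⇒ μ y = (7/11)e^(11x) + C.
Divide by μ: y = 7/11 + Ce^(-11x).


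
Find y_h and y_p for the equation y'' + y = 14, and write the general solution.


Homogeneous part: r² + 1 = 0 ⇒ r = ±1i, so y_h = C₁cos(x) + C₂sin(x).
Try constant y_p = A; plug in: 1A = 14 ⇒ A = 14.
General solution: y = C₁cos(x) + C₂sin(x) + 14.


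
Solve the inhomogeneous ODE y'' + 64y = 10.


Homogeneous part: r² + 64 = 0 ⇒ r = ±8i, so y_h = C₁cos(8x) + C₂sin(8x).
Try constant y_p = A; plug in: 64A = 10 ⇒ A = 5/32.
General solution: y = C₁cos(8x) + C₂sin(8x) + 5/32.


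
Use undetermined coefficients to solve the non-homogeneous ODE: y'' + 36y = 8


Homogeneous part: r² + 36 = 0 ⇒ r = ±6i, so y_h = C₁cos(6x) + C₂sin(6x).
Try constant y_p = A; plug in: 36A = 8 ⇒ A = 2/9.
General solution: y = C₁cos(6x) + C₂sin(6x) + 2/9.


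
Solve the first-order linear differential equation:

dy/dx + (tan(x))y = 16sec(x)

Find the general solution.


P(x) = tan(x) ⇒ μ = e^(∫tan(x)dx) = sec(x).
(sec(x) y)' = 16sec²(x) ⇒ sec(x) y = 16tan(x) + C.
Multiply by cos(x): y = 16sin(x) + C·cos(x).


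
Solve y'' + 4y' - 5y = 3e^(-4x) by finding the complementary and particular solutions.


Characteristic roots of r² + 4r - 5 = 0 are 1, -5.
y_h = C₁e^(x) + C₂e^(-5x).
Forcing exponent -4 is not a characteristic root; try y_p = Ae^(-4x).
Substitute: A·(16 + (4)·-4 + (-5)) = A·-5 = 3, so A = -3/5.
General solution: y = C₁e^(x) + C₂e^(-5x) - (3/5)e^(-4x).


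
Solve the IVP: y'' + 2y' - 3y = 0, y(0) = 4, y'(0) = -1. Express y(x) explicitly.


Characteristic roots of r² + 2r - 3 = 0 are -3, 1.
General solution y = c₁ e^(-3x) + c₂ e^(x).
Apply y(0) = 4: c₁ + c₂ = 4. Apply y'(0) = -1: -3 c₁ + 1 c₂ = -1.
Solve: c₁ = 5/4, c₂ = 11/4.
Particular solution: y = (5/4)e^(-3x) + (11/4)e^(x).


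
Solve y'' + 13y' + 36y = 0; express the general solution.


Characteristic equation: r² + 13r + 36 = 0.
Factor: (r + 9)(r + 4) = 0 ⇒ r = -9, -4 (distinct real).
General solution: y = C₁e^(-9x) + C₂e^(-4x).


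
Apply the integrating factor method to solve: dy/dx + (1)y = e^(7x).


P(x) = 1 ⇒ μ = e^(x).
(μ y)' = e^(8x) ⇒ μ y = e^(8x)/8 + C.
Divide by μ: y = (1/8)e^(7x) + Ce^(-x).


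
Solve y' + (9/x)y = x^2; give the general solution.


P(x) = 9/x ⇒ μ = x^9.
(x^9 y)' = x^11 ⇒ x^9 y = x^12/(12) + C.
Solve for y: y = (1/12)x^3 + C/x^9.


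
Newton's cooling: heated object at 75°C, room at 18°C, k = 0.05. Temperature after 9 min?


Newton's law: dT/dt = -k(T - T_a) has solution T(t) = T_a + (T₀ - T_a)e^(-kt).
Plug in T_a = 18, T₀ = 75, k = 0.05, t = 9: T(9) = 18 + (57)e^(-0.45) ≈ 54.3°C.


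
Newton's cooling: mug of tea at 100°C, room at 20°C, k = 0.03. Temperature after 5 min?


Newton's law: dT/dt = -k(T - T_a) has solution T(t) = T_a + (T₀ - T_a)e^(-kt).
Plug in T_a = 20, T₀ = 100, k = 0.03, t = 5: T(5) = 20 + (80)e^(-0.15) ≈ 88.9°C.


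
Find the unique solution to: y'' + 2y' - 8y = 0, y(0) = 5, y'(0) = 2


Characteristic roots of r² + 2r - 8 = 0 are 2, -4.
General solution y = c₁ e^(2x) + c₂ e^(-4x).
Apply y(0) = 5: c₁ + c₂ = 5. Apply y'(0) = 2: 2 c₁ - 4 c₂ = 2.
Solve: c₁ = 11/3, c₂ = 4/3.
Particular solution: y = (11/3)e^(2x) + (4/3)e^(-4x).


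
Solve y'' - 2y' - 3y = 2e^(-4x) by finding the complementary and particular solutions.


Characteristic roots of r² - 2r - 3 = 0 are -1, 3.
y_h = C₁e^(-x) + C₂e^(3x).
Forcing exponent -4 is not a characteristic root; try y_p = Ae^(-4x).
Substitute: A·(16 + (-2)·-4 + (-3)) = A·21 = 2, so A = 2/21.
General solution: y = C₁e^(-x) + C₂e^(3x) + (2/21)e^(-4x).


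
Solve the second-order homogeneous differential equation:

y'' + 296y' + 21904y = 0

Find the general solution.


Characteristic equation: r² + 296r + 21904 = 0, i.e. (r + 148)² = 0.
Repeated root r = -148; include an x factor for the second linearly independent solution.
General solution: y = (C₁ + C₂x)e^(-148x).


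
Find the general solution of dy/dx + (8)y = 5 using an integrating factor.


P(x) = 8, Q(x) = 5; integrating factor μ = e^(8x).
(μ y)' = 5e^(8x) ⇒ μ y = (5/8)e^(8x) + C.
Divide by μ: y = 5/8 + Ce^(-8x).


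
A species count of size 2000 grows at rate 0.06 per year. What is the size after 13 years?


The ODE dP/dt = 0.06P has solution P(t) = P(0)e^(0.06t).
Substitute P(0) = 2000 and t = 13: P(13) = 2000 e^(0.78) ≈ 4363.


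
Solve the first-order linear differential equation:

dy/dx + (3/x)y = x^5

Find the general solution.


P(x) = 3/x ⇒ μ = x^3.
(x^3 y)' = x^3·x^5 = x^8.
Integrate: x^3 y = x^9/(9) + C.
Solve for y: y = (1/9)x^6 + C/x^3.


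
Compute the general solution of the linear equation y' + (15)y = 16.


P(x) = 15, Q(x) = 16; integrating factor μ = e^(15x).
(μ y)' = 16e^(15x) ⇒ μ y = (16/15)e^(15x) + C.
Divide by μ: y = 16/15 + Ce^(-15x).


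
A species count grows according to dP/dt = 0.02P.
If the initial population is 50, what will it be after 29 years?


The ODE dP/dt = 0.02P has solution P(t) = P(0)e^(0.02t).
Substitute P(0) = 50 and t = 29: P(29) = 50 e^(0.58) ≈ 89.


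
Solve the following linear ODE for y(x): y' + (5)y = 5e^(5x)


P(x) = 5 ⇒ μ = e^(5x).
(μ y)' = 5e^(10x) ⇒ μ y = (5/10)e^(10x) + C.
Divide by μ: y = (1/2)e^(5x) + Ce^(-5x).


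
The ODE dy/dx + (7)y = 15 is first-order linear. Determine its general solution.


P(x) = 7, Q(x) = 15; integrating factor μ = e^(7x).
(μ y)' = 15e^(7x) ⇒ μ y = (15/7)e^(7x) + C.
Divide by μ: y = 15/7 + Ce^(-7x).


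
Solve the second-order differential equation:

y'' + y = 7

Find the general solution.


Homogeneous part: r² + 1 = 0 ⇒ r = ±1i, so y_h = C₁cos(x) + C₂sin(x).
Try constant y_p = A; plug in: 1A = 7 ⇒ A = 7.
General solution: y = C₁cos(x) + C₂sin(x) + 7.


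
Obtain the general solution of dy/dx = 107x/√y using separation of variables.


Separate: √y dy = 107x dx.
Integrate: (2/3)y^(3/2) = (107/2)x² + C.


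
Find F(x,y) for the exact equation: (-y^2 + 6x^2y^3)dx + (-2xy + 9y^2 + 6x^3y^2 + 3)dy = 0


Check exactness: ∂M/∂y = -2y + 18x^2y^2 and ∂N/∂x = -2y + 18x^2y^2; equal, so the equation is exact.
Integrate M with respect to x (treating y as constant): ∫M dx = -xy^2 + 2x^3y^3 + h(y).
Differentiate w.r.t. y and set equal to N: the x-dependent terms already match, leaving h'(y) = 9y^2 + 3. Integrate: h(y) = 3y^3 + 3y.
So F(x,y) = -xy^2 + 3y^3 + 2x^3y^3 + 3y.
General solution: -xy^2 + 3y^3 + 2x^3y^3 + 3y = C.


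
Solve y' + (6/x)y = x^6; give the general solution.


P(x) = 6/x ⇒ μ = x^6.
(x^6 y)' = x^12 ⇒ x^6 y = x^13/(13) + C.
Solve for y: y = (1/13)x^7 + C/x^6.


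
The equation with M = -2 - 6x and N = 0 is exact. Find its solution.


Check exactness: ∂M/∂y = 0 and ∂N/∂x = 0; equal, so the equation is exact.
Integrate M with respect to x (treating y as constant): ∫M dx = -2x - 3x^2 + h(y).
Differentiate w.r.t. y and set equal to N: all terms match, so h'(y) = 0 and h is a constant absorbed into C.
General solution: -2x - 3x^2 = C.
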